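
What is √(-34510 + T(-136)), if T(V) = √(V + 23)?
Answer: √(-34510 + I*√113) ≈ 0.029 + 185.77*I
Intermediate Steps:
T(V) = √(23 + V)
√(-34510 + T(-136)) = √(-34510 + √(23 - 136)) = √(-34510 + √(-113)) = √(-34510 + I*√113)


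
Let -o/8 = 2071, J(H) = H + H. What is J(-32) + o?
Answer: -16632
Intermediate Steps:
J(H) = 2*H
o = -16568 (o = -8*2071 = -16568)
J(-32) + o = 2*(-32) - 16568 = -64 - 16568 = -16632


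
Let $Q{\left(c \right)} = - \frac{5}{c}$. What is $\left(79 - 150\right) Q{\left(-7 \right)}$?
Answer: $- \frac{355}{7} \approx -50.714$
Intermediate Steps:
$\left(79 - 150\right) Q{\left(-7 \right)} = \left(79 - 150\right) \left(- \frac{5}{-7}\right) = - 71 \left(\left(-5\right) \left(- \frac{1}{7}\right)\right) = \left(-71\right) \frac{5}{7} = - \frac{355}{7}$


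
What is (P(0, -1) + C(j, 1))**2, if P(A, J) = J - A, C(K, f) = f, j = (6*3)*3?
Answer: 0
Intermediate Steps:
j = 54 (j = 18*3 = 54)
(P(0, -1) + C(j, 1))**2 = ((-1 - 1*0) + 1)**2 = ((-1 + 0) + 1)**2 = (-1 + 1)**2 = 0**2 = 0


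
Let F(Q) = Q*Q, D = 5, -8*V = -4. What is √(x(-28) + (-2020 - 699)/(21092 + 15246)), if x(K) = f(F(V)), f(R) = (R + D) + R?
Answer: √1790918330/18169 ≈ 2.3292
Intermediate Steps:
V = ½ (V = -⅛*(-4) = ½ ≈ 0.50000)
F(Q) = Q²
f(R) = 5 + 2*R (f(R) = (R + 5) + R = (5 + R) + R = 5 + 2*R)
x(K) = 11/2 (x(K) = 5 + 2*(½)² = 5 + 2*(¼) = 5 + ½ = 11/2)
√(x(-28) + (-2020 - 699)/(21092 + 15246)) = √(11/2 + (-2020 - 699)/(21092 + 15246)) = √(11/2 - 2719/36338) = √(98570/18169) = √1790918330/18169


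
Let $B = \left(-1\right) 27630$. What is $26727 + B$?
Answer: $-903$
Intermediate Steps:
$B = -27630$
$26727 + B = 26727 - 27630 = -903$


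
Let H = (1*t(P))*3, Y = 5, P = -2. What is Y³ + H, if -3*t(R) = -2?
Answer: 127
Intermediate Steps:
t(R) = ⅔ (t(R) = -⅓*(-2) = ⅔)
H = 2 (H = (1*(⅔))*3 = (⅔)*3 = 2)
Y³ + H = 5³ + 2 = 125 + 2 = 127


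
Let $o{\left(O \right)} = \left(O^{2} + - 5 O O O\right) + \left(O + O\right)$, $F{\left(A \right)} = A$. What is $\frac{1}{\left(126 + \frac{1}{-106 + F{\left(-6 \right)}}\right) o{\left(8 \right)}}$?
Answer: $- \frac{7}{2187205} \approx -3.2004 \cdot 10^{-6}$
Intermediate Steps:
$o{\left(O \right)} = O^{2} - 5 O^{3} + 2 O$ ($o{\left(O \right)} = \left(O^{2} + - 5 O^{2} O\right) + 2 O = \left(O^{2} - 5 O^{3}\right) + 2 O = O^{2} - 5 O^{3} + 2 O$)
$\frac{1}{\left(126 + \frac{1}{-106 + F{\left(-6 \right)}}\right) o{\left(8 \right)}} = \frac{1}{\left(126 + \frac{1}{-106 - 6}\right) 8 \left(2 + 8 - 5 \cdot 8^{2}\right)} = \frac{1}{\left(126 + \frac{1}{-112}\right) 8 \left(2 + 8 - 320\right)} = \frac{1}{\left(126 - \frac{1}{112}\right) 8 \left(2 + 8 - 320\right)} = \frac{1}{\frac{14111}{112} \cdot 8 \left(-310\right)} = \frac{1}{\frac{14111}{112} \left(-2480\right)} = \frac{1}{- \frac{2187205}{7}} = - \frac{7}{2187205}$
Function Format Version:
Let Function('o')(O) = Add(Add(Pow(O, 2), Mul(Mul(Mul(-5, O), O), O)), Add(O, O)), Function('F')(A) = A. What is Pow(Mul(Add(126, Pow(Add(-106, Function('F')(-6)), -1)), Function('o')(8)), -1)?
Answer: Rational(-7, 2187205) ≈ -3.2004e-6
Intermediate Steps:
Function('o')(O) = Add(Pow(O, 2), Mul(-5, Pow(O, 3)), Mul(2, O)) (Function('o')(O) = Add(Add(Pow(O, 2), Mul(Mul(-5, Pow(O, 2)), O)), Mul(2, O)) = Add(Add(Pow(O, 2), Mul(-5, Pow(O, 3))), Mul(2, O)) = Add(Pow(O, 2), Mul(-5, Pow(O, 3)), Mul(2, O)))
Pow(Mul(Add(126, Pow(Add(-106, Function('F')(-6)), -1)), Function('o')(8)), -1) = Pow(Mul(Add(126, Pow(Add(-106, -6), -1)), Mul(8, Add(2, 8, Mul(-5, Pow(8, 2))))), -1) = Pow(Mul(Add(126, Pow(-112, -1)), Mul(8, Add(2, 8, Mul(-5, 64)))), -1) = Pow(Mul(Add(126, Rational(-1, 112)), Mul(8, Add(2, 8, -320))), -1) = Pow(Mul(Rational(14111, 112), Mul(8, -310)), -1) = Pow(Mul(Rational(14111, 112), -2480), -1) = Pow(Rational(-2187205, 7), -1) = Rational(-7, 2187205)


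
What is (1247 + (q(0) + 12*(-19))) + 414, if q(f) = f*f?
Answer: 1433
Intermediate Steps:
q(f) = f**2
(1247 + (q(0) + 12*(-19))) + 414 = (1247 + (0**2 + 12*(-19))) + 414 = (1247 + (0 - 228)) + 414 = (1247 - 228) + 414 = 1019 + 414 = 1433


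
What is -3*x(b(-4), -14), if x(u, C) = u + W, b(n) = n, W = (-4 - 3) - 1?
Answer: 36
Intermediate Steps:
W = -8 (W = -7 - 1 = -8)
x(u, C) = -8 + u (x(u, C) = u - 8 = -8 + u)
-3*x(b(-4), -14) = -3*(-8 - 4) = -3*(-12) = 36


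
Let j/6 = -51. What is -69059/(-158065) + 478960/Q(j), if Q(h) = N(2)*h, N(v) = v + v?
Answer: -9452785523/24183945 ≈ -390.87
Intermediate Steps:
j = -306 (j = 6*(-51) = -306)
N(v) = 2*v
Q(h) = 4*h (Q(h) = (2*2)*h = 4*h)
-69059/(-158065) + 478960/Q(j) = -69059/(-158065) + 478960/((4*(-306))) = -69059*(-1/158065) + 478960/(-1224) = 69059/158065 + 478960*(-1/1224) = 69059/158065 - 59870/153 = -9452785523/24183945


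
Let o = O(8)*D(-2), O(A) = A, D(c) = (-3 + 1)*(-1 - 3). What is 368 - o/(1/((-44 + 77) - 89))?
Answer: 3952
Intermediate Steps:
D(c) = 8 (D(c) = -2*(-4) = 8)
o = 64 (o = 8*8 = 64)
368 - o/(1/((-44 + 77) - 89)) = 368 - 64/(1/((-44 + 77) - 89)) = 368 - 64/(1/(33 - 89)) = 368 - 64/(1/(-56)) = 368 - 64/(-1/56) = 368 - 64*(-56) = 368 - 1*(-3584) = 368 + 3584 = 3952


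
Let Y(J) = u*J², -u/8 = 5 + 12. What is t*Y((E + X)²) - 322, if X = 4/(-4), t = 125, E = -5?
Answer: -22032322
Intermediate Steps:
X = -1 (X = 4*(-¼) = -1)
u = -136 (u = -8*(5 + 12) = -8*17 = -136)
Y(J) = -136*J²
t*Y((E + X)²) - 322 = 125*(-136*(-5 - 1)⁴) - 322 = 125*(-136*((-6)²)²) - 322 = 125*(-136*36²) - 322 = 125*(-136*1296) - 322 = 125*(-176256) - 322 = -22032000 - 322 = -22032322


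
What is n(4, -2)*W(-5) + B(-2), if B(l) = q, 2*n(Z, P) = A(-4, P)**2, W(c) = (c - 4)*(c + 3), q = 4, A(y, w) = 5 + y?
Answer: 13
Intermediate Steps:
W(c) = (-4 + c)*(3 + c)
n(Z, P) = 1/2 (n(Z, P) = (5 - 4)**2/2 = (1/2)*1**2 = (1/2)*1 = 1/2)
B(l) = 4
n(4, -2)*W(-5) + B(-2) = (-12 + (-5)**2 - 1*(-5))/2 + 4 = (-12 + 25 + 5)/2 + 4 = (1/2)*18 + 4 = 9 + 4 = 13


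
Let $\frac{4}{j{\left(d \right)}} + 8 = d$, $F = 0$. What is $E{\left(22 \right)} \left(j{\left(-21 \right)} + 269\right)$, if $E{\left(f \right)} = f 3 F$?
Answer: $0$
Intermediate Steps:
$E{\left(f \right)} = 0$ ($E{\left(f \right)} = f 3 \cdot 0 = 3 f 0 = 0$)
$j{\left(d \right)} = \frac{4}{-8 + d}$
$E{\left(22 \right)} \left(j{\left(-21 \right)} + 269\right) = 0 \left(\frac{4}{-8 - 21} + 269\right) = 0 \left(\frac{4}{-29} + 269\right) = 0 \left(4 \left(- \frac{1}{29}\right) + 269\right) = 0 \left(- \frac{4}{29} + 269\right) = 0 \cdot \frac{7797}{29} = 0$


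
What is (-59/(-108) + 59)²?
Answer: 41357761/11664 ≈ 3545.8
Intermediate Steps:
(-59/(-108) + 59)² = (-59*(-1/108) + 59)² = (59/108 + 59)² = (6431/108)² = 41357761/11664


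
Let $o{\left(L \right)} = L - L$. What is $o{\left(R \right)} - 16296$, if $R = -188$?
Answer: $-16296$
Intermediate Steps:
$o{\left(L \right)} = 0$
$o{\left(R \right)} - 16296 = 0 - 16296 = -16296$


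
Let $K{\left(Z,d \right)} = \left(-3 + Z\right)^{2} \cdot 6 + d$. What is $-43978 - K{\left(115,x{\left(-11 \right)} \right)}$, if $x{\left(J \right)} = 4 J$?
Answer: $-119198$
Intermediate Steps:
$K{\left(Z,d \right)} = d + 6 \left(-3 + Z\right)^{2}$ ($K{\left(Z,d \right)} = 6 \left(-3 + Z\right)^{2} + d = d + 6 \left(-3 + Z\right)^{2}$)
$-43978 - K{\left(115,x{\left(-11 \right)} \right)} = -43978 - \left(4 \left(-11\right) + 6 \left(-3 + 115\right)^{2}\right) = -43978 - \left(-44 + 6 \cdot 112^{2}\right) = -43978 - \left(-44 + 6 \cdot 12544\right) = -43978 - \left(-44 + 75264\right) = -43978 - 75220 = -119198$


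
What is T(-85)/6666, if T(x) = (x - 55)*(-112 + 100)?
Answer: 280/1111 ≈ 0.25203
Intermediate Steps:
T(x) = 660 - 12*x (T(x) = (-55 + x)*(-12) = 660 - 12*x)
T(-85)/6666 = (660 - 12*(-85))/6666 = (660 + 1020)*(1/6666) = 1680*(1/6666) = 280/1111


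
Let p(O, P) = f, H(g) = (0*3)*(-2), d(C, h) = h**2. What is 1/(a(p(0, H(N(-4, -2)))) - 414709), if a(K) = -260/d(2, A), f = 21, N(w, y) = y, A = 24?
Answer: -144/59718161 ≈ -2.4113e-6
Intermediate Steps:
H(g) = 0 (H(g) = 0*(-2) = 0)
p(O, P) = 21
a(K) = -65/144 (a(K) = -260/(24**2) = -260/576 = -260*1/576 = -65/144)
1/(a(p(0, H(N(-4, -2)))) - 414709) = 1/(-65/144 - 414709) = 1/(-59718161/144) = -144/59718161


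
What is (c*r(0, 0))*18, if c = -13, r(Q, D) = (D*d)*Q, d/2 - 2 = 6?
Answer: 0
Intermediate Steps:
d = 16 (d = 4 + 2*6 = 4 + 12 = 16)
r(Q, D) = 16*D*Q (r(Q, D) = (D*16)*Q = (16*D)*Q = 16*D*Q)
(c*r(0, 0))*18 = -208*0*0*18 = -13*0*18 = 0*18 = 0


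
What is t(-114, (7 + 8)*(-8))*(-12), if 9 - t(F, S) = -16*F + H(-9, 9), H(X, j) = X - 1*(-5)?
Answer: 21732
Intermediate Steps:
H(X, j) = 5 + X (H(X, j) = X + 5 = 5 + X)
t(F, S) = 13 + 16*F (t(F, S) = 9 - (-16*F + (5 - 9)) = 9 - (-16*F - 4) = 9 - (-4 - 16*F) = 9 + (4 + 16*F) = 13 + 16*F)
t(-114, (7 + 8)*(-8))*(-12) = (13 + 16*(-114))*(-12) = (13 - 1824)*(-12) = -1811*(-12) = 21732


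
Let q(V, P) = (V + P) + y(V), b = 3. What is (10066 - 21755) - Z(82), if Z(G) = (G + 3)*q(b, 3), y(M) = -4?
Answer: -11859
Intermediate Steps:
q(V, P) = -4 + P + V (q(V, P) = (V + P) - 4 = (P + V) - 4 = -4 + P + V)
Z(G) = 6 + 2*G (Z(G) = (G + 3)*(-4 + 3 + 3) = (3 + G)*2 = 6 + 2*G)
(10066 - 21755) - Z(82) = (10066 - 21755) - (6 + 2*82) = -11689 - (6 + 164) = -11689 - 1*170 = -11689 - 170 = -11859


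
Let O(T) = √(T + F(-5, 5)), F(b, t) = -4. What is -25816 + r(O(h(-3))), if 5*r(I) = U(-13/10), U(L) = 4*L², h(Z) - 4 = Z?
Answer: -3226831/125 ≈ -25815.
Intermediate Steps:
h(Z) = 4 + Z
O(T) = √(-4 + T) (O(T) = √(T - 4) = √(-4 + T))
r(I) = 169/125 (r(I) = (4*(-13/10)²)/5 = (4*(169/100))/5 = (⅕)*(169/25) = 169/125)
-25816 + r(O(h(-3))) = -25816 + 169/125 = -3226831/125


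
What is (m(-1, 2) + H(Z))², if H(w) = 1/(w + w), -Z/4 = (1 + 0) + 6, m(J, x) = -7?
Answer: 154449/3136 ≈ 49.250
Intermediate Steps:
Z = -28 (Z = -4*((1 + 0) + 6) = -4*(1 + 6) = -4*7 = -28)
H(w) = 1/(2*w)
(m(-1, 2) + H(Z))² = (-7 + (½)/(-28))² = (-7 + (½)*(-1/28))² = (-7 - 1/56)² = (-393/56)² = 154449/3136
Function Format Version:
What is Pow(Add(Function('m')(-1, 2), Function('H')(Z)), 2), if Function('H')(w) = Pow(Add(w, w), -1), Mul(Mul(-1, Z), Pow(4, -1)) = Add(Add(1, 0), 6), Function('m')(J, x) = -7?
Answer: Rational(154449, 3136) ≈ 49.250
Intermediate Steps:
Z = -28 (Z = Mul(-4, Add(Add(1, 0), 6)) = Mul(-4, Add(1, 6)) = Mul(-4, 7) = -28)
Function('H')(w) = Mul(Rational(1, 2), Pow(w, -1)) (Function('H')(w) = Pow(Mul(2, w), -1) = Mul(Rational(1, 2), Pow(w, -1)))
Pow(Add(Function('m')(-1, 2), Function('H')(Z)), 2) = Pow(Add(-7, Mul(Rational(1, 2), Pow(-28, -1))), 2) = Pow(Add(-7, Mul(Rational(1, 2), Rational(-1, 28))), 2) = Pow(Add(-7, Rational(-1, 56)), 2) = Pow(Rational(-393, 56), 2) = Rational(154449, 3136)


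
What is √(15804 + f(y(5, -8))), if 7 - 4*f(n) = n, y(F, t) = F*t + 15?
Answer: 2*√3953 ≈ 125.75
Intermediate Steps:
y(F, t) = 15 + F*t
f(n) = 7/4 - n/4
√(15804 + f(y(5, -8))) = √(15804 + (7/4 - (15 + 5*(-8))/4)) = √(15804 + (7/4 - (15 - 40)/4)) = √(15804 + (7/4 - ¼*(-25))) = √(15804 + (7/4 + 25/4)) = √(15804 + 8) = √15812 = 2*√3953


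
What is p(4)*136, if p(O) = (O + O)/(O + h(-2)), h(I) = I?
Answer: 544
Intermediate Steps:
p(O) = 2*O/(-2 + O) (p(O) = (O + O)/(O - 2) = (2*O)/(-2 + O) = 2*O/(-2 + O))
p(4)*136 = (2*4/(-2 + 4))*136 = (2*4/2)*136 = (2*4*(1/2))*136 = 4*136 = 544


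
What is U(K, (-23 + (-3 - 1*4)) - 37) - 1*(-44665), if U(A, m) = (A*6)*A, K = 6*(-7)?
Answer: 55249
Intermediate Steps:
K = -42
U(A, m) = 6*A² (U(A, m) = (6*A)*A = 6*A²)
U(K, (-23 + (-3 - 1*4)) - 37) - 1*(-44665) = 6*(-42)² - 1*(-44665) = 6*1764 + 44665 = 10584 + 44665 = 55249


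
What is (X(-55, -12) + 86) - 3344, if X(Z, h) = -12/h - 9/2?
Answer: -6523/2 ≈ -3261.5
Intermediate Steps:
X(Z, h) = -9/2 - 12/h (X(Z, h) = -12/h - 9*½ = -12/h - 9/2 = -9/2 - 12/h)
(X(-55, -12) + 86) - 3344 = ((-9/2 - 12/(-12)) + 86) - 3344 = ((-9/2 - 12*(-1/12)) + 86) - 3344 = ((-9/2 + 1) + 86) - 3344 = (-7/2 + 86) - 3344 = 165/2 - 3344 = -6523/2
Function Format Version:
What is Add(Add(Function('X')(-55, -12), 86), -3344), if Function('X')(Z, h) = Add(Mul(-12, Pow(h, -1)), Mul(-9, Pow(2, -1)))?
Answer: Rational(-6523, 2) ≈ -3261.5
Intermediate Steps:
Function('X')(Z, h) = Add(Rational(-9, 2), Mul(-12, Pow(h, -1))) (Function('X')(Z, h) = Add(Mul(-12, Pow(h, -1)), Mul(-9, Rational(1, 2))) = Add(Mul(-12, Pow(h, -1)), Rational(-9, 2)) = Add(Rational(-9, 2), Mul(-12, Pow(h, -1))))
Add(Add(Function('X')(-55, -12), 86), -3344) = Add(Add(Add(Rational(-9, 2), Mul(-12, Pow(-12, -1))), 86), -3344) = Add(Add(Add(Rational(-9, 2), Mul(-12, Rational(-1, 12))), 86), -3344) = Add(Add(Add(Rational(-9, 2), 1), 86), -3344) = Add(Add(Rational(-7, 2), 86), -3344) = Add(Rational(165, 2), -3344) = Rational(-6523, 2)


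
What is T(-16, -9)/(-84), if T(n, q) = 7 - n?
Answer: -23/84 ≈ -0.27381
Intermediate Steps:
T(-16, -9)/(-84) = (7 - 1*(-16))/(-84) = (7 + 16)*(-1/84) = 23*(-1/84) = -23/84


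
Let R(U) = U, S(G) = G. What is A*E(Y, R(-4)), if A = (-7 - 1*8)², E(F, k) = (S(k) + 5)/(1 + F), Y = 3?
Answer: 225/4 ≈ 56.250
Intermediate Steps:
E(F, k) = (5 + k)/(1 + F) (E(F, k) = (k + 5)/(1 + F) = (5 + k)/(1 + F))
A = 225 (A = (-7 - 8)² = (-15)² = 225)
A*E(Y, R(-4)) = 225*((5 - 4)/(1 + 3)) = 225*(1/4) = 225*((¼)*1) = 225*(¼) = 225/4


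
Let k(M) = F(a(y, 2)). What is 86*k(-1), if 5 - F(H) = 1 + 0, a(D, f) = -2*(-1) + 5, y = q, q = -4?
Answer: 344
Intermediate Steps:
y = -4
a(D, f) = 7 (a(D, f) = 2 + 5 = 7)
F(H) = 4 (F(H) = 5 - (1 + 0) = 5 - 1*1 = 5 - 1 = 4)
k(M) = 4
86*k(-1) = 86*4 = 344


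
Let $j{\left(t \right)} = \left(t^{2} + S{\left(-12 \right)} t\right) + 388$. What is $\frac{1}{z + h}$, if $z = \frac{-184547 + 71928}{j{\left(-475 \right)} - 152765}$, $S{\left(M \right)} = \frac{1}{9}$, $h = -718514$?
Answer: $- \frac{658757}{473327140669} \approx -1.3918 \cdot 10^{-6}$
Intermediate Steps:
$S{\left(M \right)} = \frac{1}{9}$
$j{\left(t \right)} = 388 + t^{2} + \frac{t}{9}$ ($j{\left(t \right)} = \left(t^{2} + \frac{t}{9}\right) + 388 = 388 + t^{2} + \frac{t}{9}$)
$z = - \frac{1013571}{658757}$ ($z = \frac{-184547 + 71928}{\left(388 + \left(-475\right)^{2} + \frac{1}{9} \left(-475\right)\right) - 152765} = - \frac{112619}{\left(388 + 225625 - \frac{475}{9}\right) - 152765} = - \frac{112619}{\frac{2033642}{9} - 152765} = - \frac{112619}{\frac{658757}{9}} = \left(-112619\right) \frac{9}{658757} = - \frac{1013571}{658757} \approx -1.5386$)
$\frac{1}{z + h} = \frac{1}{- \frac{1013571}{658757} - 718514} = \frac{1}{- \frac{473327140669}{658757}} = - \frac{658757}{473327140669}$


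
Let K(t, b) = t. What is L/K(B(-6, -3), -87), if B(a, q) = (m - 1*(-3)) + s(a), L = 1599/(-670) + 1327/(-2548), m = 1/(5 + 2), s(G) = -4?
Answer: 2481671/731640 ≈ 3.3919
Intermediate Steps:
m = 1/7 ≈ 0.14286
L = -2481671/853580 (L = 1599*(-1/670) + 1327*(-1/2548) = -1599/670 - 1327/2548 = -2481671/853580 ≈ -2.9074)
B(a, q) = -6/7 (B(a, q) = (1/7 - 1*(-3)) - 4 = (1/7 + 3) - 4 = 22/7 - 4 = -6/7)
L/K(B(-6, -3), -87) = -2481671/(853580*(-6/7)) = -2481671/853580*(-7/6) = 2481671/731640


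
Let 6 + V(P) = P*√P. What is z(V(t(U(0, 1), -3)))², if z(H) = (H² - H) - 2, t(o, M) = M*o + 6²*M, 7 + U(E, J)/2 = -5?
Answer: 2165166592 - 261795456*I ≈ 2.1652e+9 - 2.618e+8*I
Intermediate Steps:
U(E, J) = -24 (U(E, J) = -14 + 2*(-5) = -14 - 10 = -24)
t(o, M) = 36*M + M*o (t(o, M) = M*o + 36*M = 36*M + M*o)
V(P) = -6 + P^(3/2) (V(P) = -6 + P*√P = -6 + P^(3/2))
z(H) = -2 + H² - H
z(V(t(U(0, 1), -3)))² = (-2 + (-6 + (-3*(36 - 24))^(3/2))² - (-6 + (-3*(36 - 24))^(3/2)))² = (-2 + (-6 + (-3*12)^(3/2))² - (-6 + (-3*12)^(3/2)))² = (-2 + (-6 + (-36)^(3/2))² - (-6 + (-36)^(3/2)))² = (-2 + (-6 - 216*I)² - (-6 - 216*I))² = (-2 + (-6 - 216*I)² + (6 + 216*I))² = (4 + (-6 - 216*I)² + 216*I)²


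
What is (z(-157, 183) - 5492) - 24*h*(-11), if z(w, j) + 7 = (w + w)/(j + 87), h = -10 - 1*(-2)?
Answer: -1027642/135 ≈ -7612.2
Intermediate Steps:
h = -8 (h = -10 + 2 = -8)
z(w, j) = -7 + 2*w/(87 + j) (z(w, j) = -7 + (w + w)/(j + 87) = -7 + (2*w)/(87 + j) = -7 + 2*w/(87 + j))
(z(-157, 183) - 5492) - 24*h*(-11) = ((-609 - 7*183 + 2*(-157))/(87 + 183) - 5492) - 24*(-8)*(-11) = ((-609 - 1281 - 314)/270 - 5492) + 192*(-11) = ((1/270)*(-2204) - 5492) - 2112 = (-1102/135 - 5492) - 2112 = -742522/135 - 2112 = -1027642/135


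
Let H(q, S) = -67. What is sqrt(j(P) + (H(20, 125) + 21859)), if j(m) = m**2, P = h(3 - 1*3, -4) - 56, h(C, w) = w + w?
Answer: 4*sqrt(1618) ≈ 160.90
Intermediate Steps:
h(C, w) = 2*w
P = -64 (P = 2*(-4) - 56 = -8 - 56 = -64)
sqrt(j(P) + (H(20, 125) + 21859)) = sqrt((-64)**2 + (-67 + 21859)) = sqrt(4096 + 21792) = sqrt(25888) = 4*sqrt(1618)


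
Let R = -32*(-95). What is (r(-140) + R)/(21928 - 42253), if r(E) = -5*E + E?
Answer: -48/271 ≈ -0.17712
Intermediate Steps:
r(E) = -4*E
R = 3040
(r(-140) + R)/(21928 - 42253) = (-4*(-140) + 3040)/(21928 - 42253) = (560 + 3040)/(-20325) = 3600*(-1/20325) = -48/271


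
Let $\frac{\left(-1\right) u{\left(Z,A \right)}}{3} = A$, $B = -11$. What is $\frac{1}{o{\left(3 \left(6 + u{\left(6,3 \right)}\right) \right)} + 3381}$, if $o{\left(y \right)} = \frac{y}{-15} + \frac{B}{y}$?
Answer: $\frac{45}{152227} \approx 0.00029561$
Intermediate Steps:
$u{\left(Z,A \right)} = - 3 A$
$o{\left(y \right)} = - \frac{11}{y} - \frac{y}{15}$ ($o{\left(y \right)} = \frac{y}{-15} - \frac{11}{y} = y \left(- \frac{1}{15}\right) - \frac{11}{y} = - \frac{y}{15} - \frac{11}{y} = - \frac{11}{y} - \frac{y}{15}$)
$\frac{1}{o{\left(3 \left(6 + u{\left(6,3 \right)}\right) \right)} + 3381} = \frac{1}{\left(- \frac{11}{3 \left(6 - 9\right)} - \frac{3 \left(6 - 9\right)}{15}\right) + 3381} = \frac{1}{\left(- \frac{11}{3 \left(-3\right)} - \frac{3 \left(-3\right)}{15}\right) + 3381} = \frac{1}{\left(- \frac{11}{-9} - - \frac{3}{5}\right) + 3381} = \frac{1}{\left(\left(-11\right) \left(- \frac{1}{9}\right) + \frac{3}{5}\right) + 3381} = \frac{1}{\left(\frac{11}{9} + \frac{3}{5}\right) + 3381} = \frac{1}{\frac{82}{45} + 3381} = \frac{1}{\frac{152227}{45}} = \frac{45}{152227}$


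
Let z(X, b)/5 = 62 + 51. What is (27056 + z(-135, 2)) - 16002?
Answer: 11619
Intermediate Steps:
z(X, b) = 565 (z(X, b) = 5*(62 + 51) = 5*113 = 565)
(27056 + z(-135, 2)) - 16002 = (27056 + 565) - 16002 = 27621 - 16002 = 11619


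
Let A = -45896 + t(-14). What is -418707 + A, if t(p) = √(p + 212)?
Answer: -464603 + 3*√22 ≈ -4.6459e+5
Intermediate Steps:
t(p) = √(212 + p)
A = -45896 + 3*√22 (A = -45896 + √(212 - 14) = -45896 + √198 = -45896 + 3*√22 ≈ -45882.)
-418707 + A = -418707 + (-45896 + 3*√22) = -464603 + 3*√22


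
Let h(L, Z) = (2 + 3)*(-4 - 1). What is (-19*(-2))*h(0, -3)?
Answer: -950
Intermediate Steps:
h(L, Z) = -25 (h(L, Z) = 5*(-5) = -25)
(-19*(-2))*h(0, -3) = -19*(-2)*(-25) = 38*(-25) = -950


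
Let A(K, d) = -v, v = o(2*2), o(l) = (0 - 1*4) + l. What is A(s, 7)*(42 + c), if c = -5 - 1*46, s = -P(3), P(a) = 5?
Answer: 0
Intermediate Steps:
s = -5 (s = -1*5 = -5)
o(l) = -4 + l (o(l) = (0 - 4) + l = -4 + l)
v = 0 (v = -4 + 2*2 = -4 + 4 = 0)
A(K, d) = 0 (A(K, d) = -1*0 = 0)
c = -51 (c = -5 - 46 = -51)
A(s, 7)*(42 + c) = 0*(42 - 51) = 0*(-9) = 0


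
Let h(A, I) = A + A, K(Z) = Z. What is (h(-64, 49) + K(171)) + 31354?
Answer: 31397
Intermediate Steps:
h(A, I) = 2*A
(h(-64, 49) + K(171)) + 31354 = (2*(-64) + 171) + 31354 = (-128 + 171) + 31354 = 43 + 31354 = 31397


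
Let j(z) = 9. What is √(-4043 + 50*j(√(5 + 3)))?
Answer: I*√3593 ≈ 59.942*I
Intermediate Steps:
√(-4043 + 50*j(√(5 + 3))) = √(-4043 + 50*9) = √(-4043 + 450) = √(-3593) = I*√3593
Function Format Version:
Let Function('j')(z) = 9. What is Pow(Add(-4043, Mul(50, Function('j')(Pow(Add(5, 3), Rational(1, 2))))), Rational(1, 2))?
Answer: Mul(I, Pow(3593, Rational(1, 2))) ≈ Mul(59.942, I)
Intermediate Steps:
Pow(Add(-4043, Mul(50, Function('j')(Pow(Add(5, 3), Rational(1, 2))))), Rational(1, 2)) = Pow(Add(-4043, Mul(50, 9)), Rational(1, 2)) = Pow(Add(-4043, 450), Rational(1, 2)) = Pow(-3593, Rational(1, 2)) = Mul(I, Pow(3593, Rational(1, 2)))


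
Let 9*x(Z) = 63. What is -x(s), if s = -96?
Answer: -7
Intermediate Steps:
x(Z) = 7 (x(Z) = (1/9)*63 = 7)
-x(s) = -1*7 = -7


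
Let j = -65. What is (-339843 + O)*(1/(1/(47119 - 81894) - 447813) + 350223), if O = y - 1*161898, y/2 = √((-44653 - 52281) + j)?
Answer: -2736453612960417434193/15572697076 + 5453916688013173*I*√96999/7786348538 ≈ -1.7572e+11 + 2.1815e+8*I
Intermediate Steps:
y = 2*I*√96999 (y = 2*√((-44653 - 52281) - 65) = 2*√(-96934 - 65) = 2*√(-96999) = 2*(I*√96999) = 2*I*√96999 ≈ 622.89*I)
O = -161898 + 2*I*√96999 (O = 2*I*√96999 - 1*161898 = 2*I*√96999 - 161898 = -161898 + 2*I*√96999 ≈ -1.619e+5 + 622.89*I)
(-339843 + O)*(1/(1/(47119 - 81894) - 447813) + 350223) = (-339843 + (-161898 + 2*I*√96999))*(1/(1/(47119 - 81894) - 447813) + 350223) = (-501741 + 2*I*√96999)*(1/(1/(-34775) - 447813) + 350223) = (-501741 + 2*I*√96999)*(1/(-1/34775 - 447813) + 350223) = (-501741 + 2*I*√96999)*(1/(-15572697076/34775) + 350223) = (-501741 + 2*I*√96999)*(-34775/15572697076 + 350223) = (-501741 + 2*I*√96999)*(5453916688013173/15572697076) = -2736453612960417434193/15572697076 + 5453916688013173*I*√96999/7786348538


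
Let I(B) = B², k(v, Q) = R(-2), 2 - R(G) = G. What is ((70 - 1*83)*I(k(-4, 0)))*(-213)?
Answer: 44304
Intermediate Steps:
R(G) = 2 - G
k(v, Q) = 4 (k(v, Q) = 2 - 1*(-2) = 2 + 2 = 4)
((70 - 1*83)*I(k(-4, 0)))*(-213) = ((70 - 1*83)*4²)*(-213) = ((70 - 83)*16)*(-213) = -13*16*(-213) = -208*(-213) = 44304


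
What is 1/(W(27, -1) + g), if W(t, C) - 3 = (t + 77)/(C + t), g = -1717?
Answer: -1/1710 ≈ -0.00058480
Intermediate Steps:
W(t, C) = 3 + (77 + t)/(C + t) (W(t, C) = 3 + (t + 77)/(C + t) = 3 + (77 + t)/(C + t))
1/(W(27, -1) + g) = 1/((77 + 3*(-1) + 4*27)/(-1 + 27) - 1717) = 1/((77 - 3 + 108)/26 - 1717) = 1/((1/26)*182 - 1717) = 1/(7 - 1717) = 1/(-1710) = -1/1710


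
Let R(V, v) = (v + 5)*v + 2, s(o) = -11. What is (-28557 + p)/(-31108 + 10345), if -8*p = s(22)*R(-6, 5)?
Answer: 56971/41526 ≈ 1.3719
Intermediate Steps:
R(V, v) = 2 + v*(5 + v) (R(V, v) = (5 + v)*v + 2 = v*(5 + v) + 2 = 2 + v*(5 + v))
p = 143/2 (p = -(-11)*(2 + 5**2 + 5*5)/8 = -(-11)*(2 + 25 + 25)/8 = -(-11)*52/8 = -1/8*(-572) = 143/2 ≈ 71.500)
(-28557 + p)/(-31108 + 10345) = (-28557 + 143/2)/(-31108 + 10345) = -56971/2/(-20763) = -56971/2*(-1/20763) = 56971/41526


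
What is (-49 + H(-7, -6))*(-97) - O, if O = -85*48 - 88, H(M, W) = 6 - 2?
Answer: 8533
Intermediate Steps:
H(M, W) = 4
O = -4168 (O = -4080 - 88 = -4168)
(-49 + H(-7, -6))*(-97) - O = (-49 + 4)*(-97) - 1*(-4168) = -45*(-97) + 4168 = 4365 + 4168 = 8533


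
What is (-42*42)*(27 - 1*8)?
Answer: -33516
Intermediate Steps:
(-42*42)*(27 - 1*8) = -1764*(27 - 8) = -1764*19 = -33516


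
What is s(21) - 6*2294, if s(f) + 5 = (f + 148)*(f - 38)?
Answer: -16642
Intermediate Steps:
s(f) = -5 + (-38 + f)*(148 + f) (s(f) = -5 + (f + 148)*(f - 38) = -5 + (148 + f)*(-38 + f) = -5 + (-38 + f)*(148 + f))
s(21) - 6*2294 = (-5629 + 21² + 110*21) - 6*2294 = (-5629 + 441 + 2310) - 13764 = -2878 - 13764 = -16642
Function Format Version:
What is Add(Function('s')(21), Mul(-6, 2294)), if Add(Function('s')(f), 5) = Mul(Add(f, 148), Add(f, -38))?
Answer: -16642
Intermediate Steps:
Function('s')(f) = Add(-5, Mul(Add(-38, f), Add(148, f))) (Function('s')(f) = Add(-5, Mul(Add(f, 148), Add(f, -38))) = Add(-5, Mul(Add(148, f), Add(-38, f))) = Add(-5, Mul(Add(-38, f), Add(148, f))))
Add(Function('s')(21), Mul(-6, 2294)) = Add(Add(-5629, Pow(21, 2), Mul(110, 21)), Mul(-6, 2294)) = Add(Add(-5629, 441, 2310), -13764) = Add(-2878, -13764) = -16642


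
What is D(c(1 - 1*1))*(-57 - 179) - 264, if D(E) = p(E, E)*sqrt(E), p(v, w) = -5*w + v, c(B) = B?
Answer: -264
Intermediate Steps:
p(v, w) = v - 5*w
D(E) = -4*E**(3/2) (D(E) = (E - 5*E)*sqrt(E) = (-4*E)*sqrt(E) = -4*E**(3/2))
D(c(1 - 1*1))*(-57 - 179) - 264 = (-4*(1 - 1*1)**(3/2))*(-57 - 179) - 264 = -4*(1 - 1)**(3/2)*(-236) - 264 = -4*0**(3/2)*(-236) - 264 = -4*0*(-236) - 264 = 0*(-236) - 264 = 0 - 264 = -264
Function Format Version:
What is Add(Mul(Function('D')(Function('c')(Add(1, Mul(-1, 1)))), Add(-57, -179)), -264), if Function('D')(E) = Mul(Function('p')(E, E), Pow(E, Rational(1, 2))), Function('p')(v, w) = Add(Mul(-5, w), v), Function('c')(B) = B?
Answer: -264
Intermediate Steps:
Function('p')(v, w) = Add(v, Mul(-5, w))
Function('D')(E) = Mul(-4, Pow(E, Rational(3, 2))) (Function('D')(E) = Mul(Add(E, Mul(-5, E)), Pow(E, Rational(1, 2))) = Mul(Mul(-4, E), Pow(E, Rational(1, 2))) = Mul(-4, Pow(E, Rational(3, 2))))
Add(Mul(Function('D')(Function('c')(Add(1, Mul(-1, 1)))), Add(-57, -179)), -264) = Add(Mul(Mul(-4, Pow(Add(1, Mul(-1, 1)), Rational(3, 2))), Add(-57, -179)), -264) = Add(Mul(Mul(-4, Pow(Add(1, -1), Rational(3, 2))), -236), -264) = Add(Mul(Mul(-4, Pow(0, Rational(3, 2))), -236), -264) = Add(Mul(Mul(-4, 0), -236), -264) = Add(Mul(0, -236), -264) = Add(0, -264) = -264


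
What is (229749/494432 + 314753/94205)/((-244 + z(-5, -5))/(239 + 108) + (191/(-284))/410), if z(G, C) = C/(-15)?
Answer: -537182624196634191/99346693331380244 ≈ -5.4072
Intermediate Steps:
z(G, C) = -C/15 (z(G, C) = C*(-1/15) = -C/15)
(229749/494432 + 314753/94205)/((-244 + z(-5, -5))/(239 + 108) + (191/(-284))/410) = (229749/494432 + 314753/94205)/((-244 - 1/15*(-5))/(239 + 108) + (191/(-284))/410) = (229749*(1/494432) + 314753*(1/94205))/((-244 + ⅓)/347 + (191*(-1/284))/410) = (229749/494432 + 314753/94205)/(-731/3*1/347 + (1/410)*(-191/284)) = 177267459841/(46577966560*(-731/1041 - 191/116440)) = 177267459841/(46577966560*(-85316471/121214040)) = (177267459841/46577966560)*(-121214040/85316471) = -537182624196634191/99346693331380244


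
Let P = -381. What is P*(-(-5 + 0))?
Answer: -1905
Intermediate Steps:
P*(-(-5 + 0)) = -(-381)*(-5 + 0) = -(-381)*(-5) = -381*5 = -1905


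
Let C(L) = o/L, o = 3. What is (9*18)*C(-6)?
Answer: -81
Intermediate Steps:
C(L) = 3/L
(9*18)*C(-6) = (9*18)*(3/(-6)) = 162*(3*(-⅙)) = 162*(-½) = -81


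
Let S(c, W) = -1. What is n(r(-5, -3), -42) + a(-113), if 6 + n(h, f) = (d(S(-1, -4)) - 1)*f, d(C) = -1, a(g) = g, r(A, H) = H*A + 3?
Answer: -35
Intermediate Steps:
r(A, H) = 3 + A*H (r(A, H) = A*H + 3 = 3 + A*H)
n(h, f) = -6 - 2*f (n(h, f) = -6 + (-1 - 1)*f = -6 - 2*f)
n(r(-5, -3), -42) + a(-113) = (-6 - 2*(-42)) - 113 = (-6 + 84) - 113 = 78 - 113 = -35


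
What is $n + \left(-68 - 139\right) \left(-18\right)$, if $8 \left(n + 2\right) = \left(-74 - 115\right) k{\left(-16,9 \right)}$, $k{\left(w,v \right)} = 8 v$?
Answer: $2023$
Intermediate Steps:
$n = -1703$ ($n = -2 + \frac{\left(-74 - 115\right) 8 \cdot 9}{8} = -2 + \frac{\left(-189\right) 72}{8} = -2 + \frac{1}{8} \left(-13608\right) = -2 - 1701 = -1703$)
$n + \left(-68 - 139\right) \left(-18\right) = -1703 + \left(-68 - 139\right) \left(-18\right) = -1703 - -3726 = -1703 + 3726 = 2023$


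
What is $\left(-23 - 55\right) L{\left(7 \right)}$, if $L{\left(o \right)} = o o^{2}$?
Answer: $-26754$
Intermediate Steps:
$L{\left(o \right)} = o^{3}$
$\left(-23 - 55\right) L{\left(7 \right)} = \left(-23 - 55\right) 7^{3} = \left(-78\right) 343 = -26754$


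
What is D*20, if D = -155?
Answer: -3100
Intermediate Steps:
D*20 = -155*20 = -3100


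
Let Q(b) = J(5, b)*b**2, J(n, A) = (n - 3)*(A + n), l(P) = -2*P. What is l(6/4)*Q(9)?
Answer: -6804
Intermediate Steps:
J(n, A) = (-3 + n)*(A + n)
Q(b) = b**2*(10 + 2*b) (Q(b) = (5**2 - 3*b - 3*5 + b*5)*b**2 = (25 - 3*b - 15 + 5*b)*b**2 = (10 + 2*b)*b**2 = b**2*(10 + 2*b))
l(6/4)*Q(9) = (-12/4)*(2*9**2*(5 + 9)) = (-12/4)*(2*81*14) = -2*3/2*2268 = -3*2268 = -6804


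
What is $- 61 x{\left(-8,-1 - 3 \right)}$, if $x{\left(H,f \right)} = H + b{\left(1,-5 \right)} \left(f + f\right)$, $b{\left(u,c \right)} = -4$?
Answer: $-1464$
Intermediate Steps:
$x{\left(H,f \right)} = H - 8 f$ ($x{\left(H,f \right)} = H - 4 \left(f + f\right) = H - 4 \cdot 2 f = H - 8 f$)
$- 61 x{\left(-8,-1 - 3 \right)} = - 61 \left(-8 - 8 \left(-1 - 3\right)\right) = - 61 \left(-8 - -32\right) = - 61 \left(-8 + 32\right) = \left(-61\right) 24 = -1464$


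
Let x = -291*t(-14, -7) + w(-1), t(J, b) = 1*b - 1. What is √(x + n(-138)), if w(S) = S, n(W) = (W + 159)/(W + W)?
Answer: √4923771/46 ≈ 48.238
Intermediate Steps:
n(W) = (159 + W)/(2*W) (n(W) = (159 + W)/((2*W)) = (159 + W)*(1/(2*W)) = (159 + W)/(2*W))
t(J, b) = -1 + b (t(J, b) = b - 1 = -1 + b)
x = 2327 (x = -291*(-1 - 7) - 1 = -291*(-8) - 1 = 2328 - 1 = 2327)
√(x + n(-138)) = √(2327 + (½)*(159 - 138)/(-138)) = √(2327 + (½)*(-1/138)*21) = √(2327 - 7/92) = √(214077/92) = √4923771/46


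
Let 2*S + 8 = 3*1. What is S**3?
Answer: -125/8 ≈ -15.625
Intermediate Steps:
S = -5/2 (S = -4 + (3*1)/2 = -4 + (1/2)*3 = -4 + 3/2 = -5/2 ≈ -2.5000)
S**3 = (-5/2)**3 = -125/8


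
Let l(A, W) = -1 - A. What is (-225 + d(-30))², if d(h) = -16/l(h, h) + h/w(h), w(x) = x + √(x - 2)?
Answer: 8*(319462440*√2 + 1149888119*I)/(841*(60*√2 + 217*I)) ≈ 50439.0 - 81.789*I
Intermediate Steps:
w(x) = x + √(-2 + x)
d(h) = -16/(-1 - h) + h/(h + √(-2 + h))
(-225 + d(-30))² = (-225 + (16/(1 - 30) - 30/(-30 + √(-2 - 30))))² = (-225 + (16/(-29) - 30/(-30 + √(-32))))² = (-225 + (16*(-1/29) - 30/(-30 + 4*I*√2)))² = (-225 + (-16/29 - 30/(-30 + 4*I*√2)))² = (-6541/29 - 30/(-30 + 4*I*√2))²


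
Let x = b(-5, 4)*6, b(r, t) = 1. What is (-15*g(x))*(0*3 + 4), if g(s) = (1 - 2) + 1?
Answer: 0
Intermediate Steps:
x = 6 (x = 1*6 = 6)
g(s) = 0 (g(s) = -1 + 1 = 0)
(-15*g(x))*(0*3 + 4) = (-15*0)*(0*3 + 4) = 0*(0 + 4) = 0*4 = 0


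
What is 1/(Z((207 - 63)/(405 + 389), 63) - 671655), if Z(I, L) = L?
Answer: -1/671592 ≈ -1.4890e-6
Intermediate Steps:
1/(Z((207 - 63)/(405 + 389), 63) - 671655) = 1/(63 - 671655) = 1/(-671592) = -1/671592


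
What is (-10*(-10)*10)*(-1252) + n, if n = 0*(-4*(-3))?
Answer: -1252000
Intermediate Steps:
n = 0 (n = 0*12 = 0)
(-10*(-10)*10)*(-1252) + n = (-10*(-10)*10)*(-1252) + 0 = (100*10)*(-1252) + 0 = 1000*(-1252) + 0 = -1252000 + 0 = -1252000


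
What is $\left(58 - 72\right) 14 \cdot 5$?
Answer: $-980$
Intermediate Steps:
$\left(58 - 72\right) 14 \cdot 5 = \left(-14\right) 70 = -980$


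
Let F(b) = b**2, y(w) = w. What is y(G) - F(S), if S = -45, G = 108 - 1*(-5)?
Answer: -1912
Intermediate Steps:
G = 113 (G = 108 + 5 = 113)
y(G) - F(S) = 113 - 1*(-45)**2 = 113 - 1*2025 = 113 - 2025 = -1912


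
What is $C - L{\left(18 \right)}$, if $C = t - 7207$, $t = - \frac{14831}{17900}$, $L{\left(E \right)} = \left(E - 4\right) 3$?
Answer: $- \frac{129771931}{17900} \approx -7249.8$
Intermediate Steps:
$L{\left(E \right)} = -12 + 3 E$ ($L{\left(E \right)} = \left(-4 + E\right) 3 = -12 + 3 E$)
$t = - \frac{14831}{17900}$ ($t = \left(-14831\right) \frac{1}{17900} = - \frac{14831}{17900} \approx -0.82855$)
$C = - \frac{129020131}{17900}$ ($C = - \frac{14831}{17900} - 7207 = - \frac{129020131}{17900} \approx -7207.8$)
$C - L{\left(18 \right)} = - \frac{129020131}{17900} - \left(-12 + 3 \cdot 18\right) = - \frac{129020131}{17900} - \left(-12 + 54\right) = - \frac{129020131}{17900} - 42 = - \frac{129771931}{17900}$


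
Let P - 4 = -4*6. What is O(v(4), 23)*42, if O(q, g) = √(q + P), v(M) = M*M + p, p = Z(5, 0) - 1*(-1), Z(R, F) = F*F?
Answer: 42*I*√3 ≈ 72.746*I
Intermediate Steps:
Z(R, F) = F²
P = -20 (P = 4 - 4*6 = 4 - 24 = -20)
p = 1 (p = 0² - 1*(-1) = 0 + 1 = 1)
v(M) = 1 + M² (v(M) = M*M + 1 = M² + 1 = 1 + M²)
O(q, g) = √(-20 + q) (O(q, g) = √(q - 20) = √(-20 + q))
O(v(4), 23)*42 = √(-20 + (1 + 4²))*42 = √(-20 + (1 + 16))*42 = √(-20 + 17)*42 = √(-3)*42 = (I*√3)*42 = 42*I*√3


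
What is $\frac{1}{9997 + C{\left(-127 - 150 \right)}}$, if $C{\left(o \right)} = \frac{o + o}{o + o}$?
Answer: $\frac{1}{9998} \approx 0.00010002$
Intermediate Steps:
$C{\left(o \right)} = 1$ ($C{\left(o \right)} = \frac{2 o}{2 o} = 2 o \frac{1}{2 o} = 1$)
$\frac{1}{9997 + C{\left(-127 - 150 \right)}} = \frac{1}{9997 + 1} = \frac{1}{9998}$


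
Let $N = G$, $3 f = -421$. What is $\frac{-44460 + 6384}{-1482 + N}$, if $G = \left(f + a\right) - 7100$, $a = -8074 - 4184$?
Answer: $\frac{114228}{62941} \approx 1.8148$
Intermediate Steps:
$f = - \frac{421}{3}$ ($f = \frac{1}{3} \left(-421\right) = - \frac{421}{3} \approx -140.33$)
$a = -12258$ ($a = -8074 - 4184 = -12258$)
$G = - \frac{58495}{3}$ ($G = \left(- \frac{421}{3} - 12258\right) - 7100 = - \frac{37195}{3} - 7100 = - \frac{58495}{3} \approx -19498.0$)
$N = - \frac{58495}{3} \approx -19498.0$
$\frac{-44460 + 6384}{-1482 + N} = \frac{-44460 + 6384}{-1482 - \frac{58495}{3}} = - \frac{38076}{- \frac{62941}{3}} = \left(-38076\right) \left(- \frac{3}{62941}\right) = \frac{114228}{62941}$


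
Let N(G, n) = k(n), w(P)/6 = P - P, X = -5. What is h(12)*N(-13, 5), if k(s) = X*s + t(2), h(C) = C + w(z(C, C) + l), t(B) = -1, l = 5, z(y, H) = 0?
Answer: -312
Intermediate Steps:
w(P) = 0 (w(P) = 6*(P - P) = 6*0 = 0)
h(C) = C (h(C) = C + 0 = C)
k(s) = -1 - 5*s (k(s) = -5*s - 1 = -1 - 5*s)
N(G, n) = -1 - 5*n
h(12)*N(-13, 5) = 12*(-1 - 5*5) = 12*(-1 - 25) = 12*(-26) = -312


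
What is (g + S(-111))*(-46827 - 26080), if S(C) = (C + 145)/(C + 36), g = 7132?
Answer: -38995475462/75 ≈ -5.1994e+8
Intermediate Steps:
S(C) = (145 + C)/(36 + C)
(g + S(-111))*(-46827 - 26080) = (7132 + (145 - 111)/(36 - 111))*(-46827 - 26080) = (7132 + 34/(-75))*(-72907) = (7132 - 1/75*34)*(-72907) = (7132 - 34/75)*(-72907) = (534866/75)*(-72907) = -38995475462/75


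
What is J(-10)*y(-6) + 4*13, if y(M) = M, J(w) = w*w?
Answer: -548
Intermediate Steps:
J(w) = w²
J(-10)*y(-6) + 4*13 = (-10)²*(-6) + 4*13 = 100*(-6) + 52 = -600 + 52 = -548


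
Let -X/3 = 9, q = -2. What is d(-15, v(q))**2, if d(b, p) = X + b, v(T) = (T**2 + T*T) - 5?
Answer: 1764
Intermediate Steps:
X = -27 (X = -3*9 = -27)
v(T) = -5 + 2*T**2 (v(T) = (T**2 + T**2) - 5 = 2*T**2 - 5 = -5 + 2*T**2)
d(b, p) = -27 + b
d(-15, v(q))**2 = (-27 - 15)**2 = (-42)**2 = 1764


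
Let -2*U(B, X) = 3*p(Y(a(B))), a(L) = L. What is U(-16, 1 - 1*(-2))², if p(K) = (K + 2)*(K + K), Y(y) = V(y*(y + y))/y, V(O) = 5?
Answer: 164025/65536 ≈ 2.5028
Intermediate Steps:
Y(y) = 5/y
p(K) = 2*K*(2 + K) (p(K) = (2 + K)*(2*K) = 2*K*(2 + K))
U(B, X) = -15*(2 + 5/B)/B (U(B, X) = -3*2*(5/B)*(2 + 5/B)/2 = -3*10*(2 + 5/B)/B/2 = -15*(2 + 5/B)/B)
U(-16, 1 - 1*(-2))² = (15*(-5 - 2*(-16))/(-16)²)² = (15*(1/256)*(-5 + 32))² = (15*(1/256)*27)² = (405/256)² = 164025/65536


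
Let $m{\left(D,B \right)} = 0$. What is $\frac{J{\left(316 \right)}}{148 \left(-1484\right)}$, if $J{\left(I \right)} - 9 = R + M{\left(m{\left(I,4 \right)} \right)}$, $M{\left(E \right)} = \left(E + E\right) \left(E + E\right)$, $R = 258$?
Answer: $- \frac{267}{219632} \approx -0.0012157$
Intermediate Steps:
$M{\left(E \right)} = 4 E^{2}$ ($M{\left(E \right)} = 2 E 2 E = 4 E^{2}$)
$J{\left(I \right)} = 267$ ($J{\left(I \right)} = 9 + \left(258 + 4 \cdot 0^{2}\right) = 9 + \left(258 + 4 \cdot 0\right) = 9 + \left(258 + 0\right) = 9 + 258 = 267$)
$\frac{J{\left(316 \right)}}{148 \left(-1484\right)} = \frac{267}{148 \left(-1484\right)} = \frac{267}{-219632} = 267 \left(- \frac{1}{219632}\right) = - \frac{267}{219632}$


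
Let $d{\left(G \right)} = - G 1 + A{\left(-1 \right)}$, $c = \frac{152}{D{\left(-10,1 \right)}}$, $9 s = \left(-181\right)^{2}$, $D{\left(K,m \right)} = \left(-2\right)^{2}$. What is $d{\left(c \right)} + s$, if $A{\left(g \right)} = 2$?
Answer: $\frac{32437}{9} \approx 3604.1$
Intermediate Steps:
$D{\left(K,m \right)} = 4$
$s = \frac{32761}{9}$ ($s = \frac{\left(-181\right)^{2}}{9} = \frac{1}{9} \cdot 32761 = \frac{32761}{9} \approx 3640.1$)
$c = 38$ ($c = \frac{152}{4} = 152 \cdot \frac{1}{4} = 38$)
$d{\left(G \right)} = 2 - G$ ($d{\left(G \right)} = - G 1 + 2 = - G + 2 = 2 - G$)
$d{\left(c \right)} + s = \left(2 - 38\right) + \frac{32761}{9} = -36 + \frac{32761}{9} = \frac{32437}{9}$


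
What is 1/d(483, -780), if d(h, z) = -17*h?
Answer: -1/8211 ≈ -0.00012179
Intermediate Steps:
1/d(483, -780) = 1/(-17*483) = 1/(-8211) = -1/8211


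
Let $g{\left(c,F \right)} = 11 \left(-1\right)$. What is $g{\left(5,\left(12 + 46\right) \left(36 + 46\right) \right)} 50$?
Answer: $-550$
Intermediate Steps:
$g{\left(c,F \right)} = -11$
$g{\left(5,\left(12 + 46\right) \left(36 + 46\right) \right)} 50 = \left(-11\right) 50 = -550$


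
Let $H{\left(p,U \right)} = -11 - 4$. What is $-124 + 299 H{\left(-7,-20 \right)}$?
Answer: $-4609$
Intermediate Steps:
$H{\left(p,U \right)} = -15$ ($H{\left(p,U \right)} = -11 - 4 = -15$)
$-124 + 299 H{\left(-7,-20 \right)} = -124 + 299 \left(-15\right) = -124 - 4485 = -4609$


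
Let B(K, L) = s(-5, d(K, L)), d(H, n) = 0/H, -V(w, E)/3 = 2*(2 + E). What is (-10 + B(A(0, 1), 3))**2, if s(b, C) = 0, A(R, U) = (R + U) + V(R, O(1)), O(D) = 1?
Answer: 100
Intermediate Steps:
V(w, E) = -12 - 6*E (V(w, E) = -6*(2 + E) = -3*(4 + 2*E) = -12 - 6*E)
d(H, n) = 0
A(R, U) = -18 + R + U (A(R, U) = (R + U) + (-12 - 6*1) = (R + U) + (-12 - 6) = (R + U) - 18 = -18 + R + U)
B(K, L) = 0
(-10 + B(A(0, 1), 3))**2 = (-10 + 0)**2 = (-10)**2 = 100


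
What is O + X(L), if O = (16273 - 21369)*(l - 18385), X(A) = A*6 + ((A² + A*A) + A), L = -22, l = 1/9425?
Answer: 67925810758/725 ≈ 9.3691e+7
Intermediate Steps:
l = 1/9425 ≈ 0.00010610
X(A) = 2*A² + 7*A (X(A) = 6*A + ((A² + A²) + A) = 6*A + (2*A² + A) = 6*A + (A + 2*A²) = 2*A² + 7*A)
O = 67925220608/725 (O = (16273 - 21369)*(1/9425 - 18385) = -5096*(-173278624/9425) = 67925220608/725 ≈ 9.3690e+7)
O + X(L) = 67925220608/725 - 22*(7 + 2*(-22)) = 67925220608/725 - 22*(7 - 44) = 67925220608/725 - 22*(-37) = 67925220608/725 + 814 = 67925810758/725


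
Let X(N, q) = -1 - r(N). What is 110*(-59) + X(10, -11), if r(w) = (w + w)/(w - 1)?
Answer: -58439/9 ≈ -6493.2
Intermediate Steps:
r(w) = 2*w/(-1 + w) (r(w) = (2*w)/(-1 + w) = 2*w/(-1 + w))
X(N, q) = -1 - 2*N/(-1 + N)
110*(-59) + X(10, -11) = 110*(-59) + (1 - 3*10)/(-1 + 10) = -6490 + (1 - 30)/9 = -6490 + (⅑)*(-29) = -6490 - 29/9 = -58439/9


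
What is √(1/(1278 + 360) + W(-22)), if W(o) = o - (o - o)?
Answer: I*√6558370/546 ≈ 4.6904*I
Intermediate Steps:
W(o) = o (W(o) = o - 1*0 = o + 0 = o)
√(1/(1278 + 360) + W(-22)) = √(1/(1278 + 360) - 22) = √(1/1638 - 22) = √(-36035/1638) = I*√6558370/546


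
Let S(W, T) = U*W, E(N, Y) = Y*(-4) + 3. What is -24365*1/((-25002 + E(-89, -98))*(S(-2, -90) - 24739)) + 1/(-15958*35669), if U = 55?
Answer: -1260846660143/31640569715331126 ≈ -3.9849e-5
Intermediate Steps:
E(N, Y) = 3 - 4*Y (E(N, Y) = -4*Y + 3 = 3 - 4*Y)
S(W, T) = 55*W
-24365*1/((-25002 + E(-89, -98))*(S(-2, -90) - 24739)) + 1/(-15958*35669) = -24365*1/((-25002 + (3 - 4*(-98)))*(55*(-2) - 24739)) + 1/(-15958*35669) = -24365*1/((-25002 + (3 + 392))*(-110 - 24739)) - 1/15958*1/35669 = -24365*(-1/(24849*(-25002 + 395))) - 1/569205902 = -24365/((-24849*(-24607))) - 1/569205902 = -24365/611459343 - 1/569205902 = -24365*1/611459343 - 1/569205902 = -2215/55587213 - 1/569205902 = -1260846660143/31640569715331126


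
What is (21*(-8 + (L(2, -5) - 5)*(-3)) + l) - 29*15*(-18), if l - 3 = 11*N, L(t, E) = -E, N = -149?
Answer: 6026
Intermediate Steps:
l = -1636 (l = 3 + 11*(-149) = 3 - 1639 = -1636)
(21*(-8 + (L(2, -5) - 5)*(-3)) + l) - 29*15*(-18) = (21*(-8 + (-1*(-5) - 5)*(-3)) - 1636) - 29*15*(-18) = (21*(-8 + (5 - 5)*(-3)) - 1636) - 435*(-18) = (21*(-8 + 0*(-3)) - 1636) + 7830 = (21*(-8 + 0) - 1636) + 7830 = (21*(-8) - 1636) + 7830 = (-168 - 1636) + 7830 = -1804 + 7830 = 6026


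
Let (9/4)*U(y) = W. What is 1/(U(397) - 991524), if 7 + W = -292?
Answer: -9/8924912 ≈ -1.0084e-6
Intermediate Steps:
W = -299 (W = -7 - 292 = -299)
U(y) = -1196/9 (U(y) = (4/9)*(-299) = -1196/9)
1/(U(397) - 991524) = 1/(-1196/9 - 991524) = 1/(-8924912/9) = -9/8924912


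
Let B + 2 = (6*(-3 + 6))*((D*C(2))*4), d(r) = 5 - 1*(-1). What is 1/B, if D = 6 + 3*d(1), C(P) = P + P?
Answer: 1/6910 ≈ 0.00014472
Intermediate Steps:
d(r) = 6 (d(r) = 5 + 1 = 6)
C(P) = 2*P
D = 24 (D = 6 + 3*6 = 6 + 18 = 24)
B = 6910 (B = -2 + (6*(-3 + 6))*((24*(2*2))*4) = -2 + (6*3)*((24*4)*4) = -2 + 18*(96*4) = -2 + 18*384 = -2 + 6912 = 6910)
1/B = 1/6910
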